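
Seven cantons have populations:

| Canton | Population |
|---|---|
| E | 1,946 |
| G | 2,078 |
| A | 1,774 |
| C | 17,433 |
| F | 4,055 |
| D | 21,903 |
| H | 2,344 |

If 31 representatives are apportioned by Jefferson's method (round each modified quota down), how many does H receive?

1

Standard divisor 51533/31 ≈ 1662.355; standard quotas: E 1.171, G 1.250, A 1.067, C 10.487, F 2.439, D 13.176, H 1.410.
Rounding down gives 1, 1, 1, 10, 2, 13, 1 = 29 seats, so the divisor must be adjusted.
With modified divisor 1500: modified quotas E 1.297, G 1.385, A 1.183, C 11.622, F 2.703, D 14.602, H 1.563.
Rounding down: E 1, G 1, A 1, C 11, F 2, D 14, H 1 (total 31).
H receives 1.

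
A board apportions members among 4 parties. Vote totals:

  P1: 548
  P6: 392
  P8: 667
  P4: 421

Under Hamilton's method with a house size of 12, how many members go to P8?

The standard divisor is 2028/12 = 169.
Standard quotas: P1 3.243, P6 2.320, P8 3.947, P4 2.491.
Lower quotas: P1 3, P6 2, P8 3, P4 2 (sum 10, leaving 2 seats).
Remainders in descending order: P8 0.947, P4 0.491, P6 0.320, P1 0.243.
The surplus seats go to P8, P4.
P8 receives 4.

4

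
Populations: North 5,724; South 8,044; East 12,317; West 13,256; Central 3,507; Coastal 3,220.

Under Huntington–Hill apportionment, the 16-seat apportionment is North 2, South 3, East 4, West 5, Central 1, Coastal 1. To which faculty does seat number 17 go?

East

Priority for the next seat is population ÷ (√(s·(s+1))).
Priorities: North 2336.813, South 2322.103, East 2754.165, West 2420.203, Central 2479.823, Coastal 2276.884.
Highest priority: East.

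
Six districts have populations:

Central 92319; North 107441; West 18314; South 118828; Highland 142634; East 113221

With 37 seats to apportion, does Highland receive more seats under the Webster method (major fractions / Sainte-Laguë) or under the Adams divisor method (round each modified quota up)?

Webster

Webster: Central 6, North 7, West 1, South 7, Highland 9, East 7.
Adams: Central 6, North 7, West 2, South 7, Highland 8, East 7.
Highland gets 9 under Webster and 8 under Adams.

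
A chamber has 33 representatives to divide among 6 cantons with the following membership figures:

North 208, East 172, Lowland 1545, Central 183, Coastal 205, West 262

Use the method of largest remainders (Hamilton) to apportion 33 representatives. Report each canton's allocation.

The standard divisor is 2575/33 ≈ 78.03.
Standard quotas: North 2.666, East 2.204, Lowland 19.800, Central 2.345, Coastal 2.627, West 3.358.
Lower quotas: North 2, East 2, Lowland 19, Central 2, Coastal 2, West 3 (sum 30, leaving 3 seats).
Remainders in descending order: Lowland 0.800, North 0.666, Coastal 0.627, West 0.358, Central 0.345, East 0.204.
Largest remainders: Lowland, North, Coastal receive the extra seats.

North: 3, East: 2, Lowland: 20, Central: 2, Coastal: 3, West: 3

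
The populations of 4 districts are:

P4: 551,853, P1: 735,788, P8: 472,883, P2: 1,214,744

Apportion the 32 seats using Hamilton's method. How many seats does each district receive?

Standard divisor: 2975268 ÷ 32 ≈ 92977.125.
Standard quotas: P4 5.9354, P1 7.9136, P8 5.0860, P2 13.0650.
Lower quotas: P4 5, P1 7, P8 5, P2 13 (sum 30, leaving 2 seats).
Remainders in descending order: P4 0.9354, P1 0.9136, P8 0.0860, P2 0.0650.
The surplus seats go to P4, P1.

P4 6, P1 8, P8 5, P2 13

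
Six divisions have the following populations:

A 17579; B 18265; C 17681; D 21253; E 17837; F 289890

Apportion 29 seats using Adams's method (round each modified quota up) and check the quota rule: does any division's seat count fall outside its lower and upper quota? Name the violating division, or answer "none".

Standard quotas: A 1.333, B 1.385, C 1.341, D 1.611, E 1.352, F 21.978.
Adams allocation: A 2, B 2, C 2, D 2, E 2, F 19.
F has quota 21.978 (lower 21, upper 22) but receives 19 — outside the quota interval.

F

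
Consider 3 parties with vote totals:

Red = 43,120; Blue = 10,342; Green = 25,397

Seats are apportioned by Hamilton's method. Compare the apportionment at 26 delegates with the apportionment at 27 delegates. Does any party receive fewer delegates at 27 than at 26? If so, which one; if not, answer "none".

Blue

At 26 seats: Red 14, Blue 4, Green 8.
At 27 seats: Red 15, Blue 3, Green 9.
Blue drops from 4 to 3.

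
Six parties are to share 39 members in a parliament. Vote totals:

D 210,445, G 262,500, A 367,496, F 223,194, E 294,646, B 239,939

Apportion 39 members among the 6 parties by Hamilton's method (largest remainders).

D 5, G 6, A 9, F 6, E 7, B 6

Total 1598220; standard divisor 1598220/39 = 40980.
Standard quotas: D 5.1353, G 6.4056, A 8.9677, F 5.4464, E 7.1900, B 5.8550.
Lower quotas: D 5, G 6, A 8, F 5, E 7, B 5 (sum 36, leaving 3 seats).
Remainders in descending order: A 0.9677, B 0.8550, F 0.4464, G 0.4056, E 0.1900, D 0.1353.
The surplus seats go to A, B, F.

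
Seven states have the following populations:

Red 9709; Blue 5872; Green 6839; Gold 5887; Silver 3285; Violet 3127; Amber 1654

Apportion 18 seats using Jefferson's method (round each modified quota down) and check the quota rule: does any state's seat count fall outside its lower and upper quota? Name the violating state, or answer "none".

none

Standard quotas: Red 4.805, Blue 2.906, Green 3.384, Gold 2.913, Silver 1.626, Violet 1.547, Amber 0.819.
Jefferson allocation: Red 5, Blue 3, Green 4, Gold 3, Silver 1, Violet 1, Amber 1.
Every allocation lies between the lower and upper quota.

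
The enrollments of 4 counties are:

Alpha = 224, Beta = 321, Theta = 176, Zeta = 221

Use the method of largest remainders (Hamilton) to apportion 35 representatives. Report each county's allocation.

Alpha: 8, Beta: 12, Theta: 7, Zeta: 8

Total 942; standard divisor 942/35 ≈ 26.914.
Standard quotas: Alpha 8.323, Beta 11.927, Theta 6.539, Zeta 8.211.
Lower quotas: Alpha 8, Beta 11, Theta 6, Zeta 8 (sum 33, leaving 2 seats).
Remainders in descending order: Beta 0.927, Theta 0.539, Alpha 0.323, Zeta 0.211.
The surplus seats go to Beta, Theta.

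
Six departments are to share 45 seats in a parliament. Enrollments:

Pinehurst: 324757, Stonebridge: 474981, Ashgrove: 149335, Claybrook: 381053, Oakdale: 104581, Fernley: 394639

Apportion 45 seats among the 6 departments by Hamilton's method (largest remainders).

Standard divisor: 1829346 ÷ 45 ≈ 40652.133.
Standard quotas: Pinehurst 7.9887, Stonebridge 11.6840, Ashgrove 3.6735, Claybrook 9.3735, Oakdale 2.5726, Fernley 9.7077.
Lower quotas: Pinehurst 7, Stonebridge 11, Ashgrove 3, Claybrook 9, Oakdale 2, Fernley 9 (sum 41, leaving 4 seats).
Remainders in descending order: Pinehurst 0.9887, Fernley 0.7077, Stonebridge 0.6840, Ashgrove 0.6735, Oakdale 0.5726, Claybrook 0.3735.
Largest remainders: Pinehurst, Fernley, Stonebridge, Ashgrove receive the extra seats.

Pinehurst=8, Stonebridge=12, Ashgrove=4, Claybrook=9, Oakdale=2, Fernley=10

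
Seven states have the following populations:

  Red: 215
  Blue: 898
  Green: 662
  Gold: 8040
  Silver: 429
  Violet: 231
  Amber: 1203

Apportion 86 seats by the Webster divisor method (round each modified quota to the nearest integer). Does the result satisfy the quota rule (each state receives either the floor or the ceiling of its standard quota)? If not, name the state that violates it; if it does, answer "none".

Gold

Standard quotas: Red 1.583, Blue 6.613, Green 4.875, Gold 59.209, Silver 3.159, Violet 1.701, Amber 8.859.
Webster allocation: Red 2, Blue 7, Green 5, Gold 58, Silver 3, Violet 2, Amber 9.
Gold has quota 59.209 (lower 59, upper 60) but receives 58 — outside the quota interval.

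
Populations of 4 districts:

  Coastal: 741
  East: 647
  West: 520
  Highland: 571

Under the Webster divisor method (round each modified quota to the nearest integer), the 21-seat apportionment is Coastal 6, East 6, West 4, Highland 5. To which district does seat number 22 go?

Priority for the next seat is population ÷ (current seats + 0.5).
Priorities: Coastal 114.000, East 99.538, West 115.556, Highland 103.818.
Highest priority: West.

West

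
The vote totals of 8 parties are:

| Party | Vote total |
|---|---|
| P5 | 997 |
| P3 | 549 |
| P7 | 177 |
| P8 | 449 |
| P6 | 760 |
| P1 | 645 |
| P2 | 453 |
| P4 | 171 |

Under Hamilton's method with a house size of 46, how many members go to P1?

7

Total 4201; standard divisor 4201/46 ≈ 91.326.
Standard quotas: P5 10.917, P3 6.011, P7 1.938, P8 4.916, P6 8.322, P1 7.063, P2 4.960, P4 1.872.
Lower quotas: P5 10, P3 6, P7 1, P8 4, P6 8, P1 7, P2 4, P4 1 (sum 41, leaving 5 seats).
Remainders in descending order: P2 0.960, P7 0.938, P5 0.917, P8 0.916, P4 0.872, P6 0.322, P1 0.063, P3 0.011.
Largest remainders: P2, P7, P5, P8, P4 receive the extra seats.
P1 receives 7.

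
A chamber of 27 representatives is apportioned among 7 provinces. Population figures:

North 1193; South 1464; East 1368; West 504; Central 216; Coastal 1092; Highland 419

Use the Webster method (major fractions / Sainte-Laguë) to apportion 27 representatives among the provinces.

Standard divisor 6256/27 ≈ 231.704; standard quotas: North 5.149, South 6.318, East 5.904, West 2.175, Central 0.932, Coastal 4.713, Highland 1.808.
Rounding to the nearest integer gives North 5, South 6, East 6, West 2, Central 1, Coastal 5, Highland 2 — total 27, matching the house size, so no adjustment is needed.

North: 5; South: 6; East: 6; West: 2; Central: 1; Coastal: 5; Highland: 2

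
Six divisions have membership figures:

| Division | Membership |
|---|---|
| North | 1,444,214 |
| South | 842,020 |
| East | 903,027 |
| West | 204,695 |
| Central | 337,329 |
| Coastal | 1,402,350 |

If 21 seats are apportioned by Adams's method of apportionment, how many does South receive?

Standard divisor 5133635/21 ≈ 244458.81; standard quotas: North 5.908, South 3.444, East 3.694, West 0.837, Central 1.380, Coastal 5.737.
Rounding up gives 6, 4, 4, 1, 2, 6 = 23 seats, so the divisor must be adjusted.
With modified divisor 284800: modified quotas North 5.071, South 2.957, East 3.171, West 0.719, Central 1.184, Coastal 4.924.
Rounding up: North 6, South 3, East 4, West 1, Central 2, Coastal 5 (total 21).
South receives 3.

3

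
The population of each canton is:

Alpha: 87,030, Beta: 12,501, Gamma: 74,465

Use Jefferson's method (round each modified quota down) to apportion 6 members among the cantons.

Standard divisor 173996/6 ≈ 28999.333; standard quotas: Alpha 3.001, Beta 0.431, Gamma 2.568.
Rounding down gives 3, 0, 2 = 5 seats, so the divisor must be adjusted.
With modified divisor 23300: modified quotas Alpha 3.735, Beta 0.537, Gamma 3.196.
Rounding down: Alpha 3, Beta 0, Gamma 3 (total 6).

Alpha=3; Beta=0; Gamma=3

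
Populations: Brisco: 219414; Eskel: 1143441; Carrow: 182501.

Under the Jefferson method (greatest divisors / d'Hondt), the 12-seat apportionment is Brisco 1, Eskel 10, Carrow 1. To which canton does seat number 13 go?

Priority for the next seat is population ÷ (current seats + 1).
Priorities: Brisco 109707.000, Eskel 103949.182, Carrow 91250.500.
Highest priority: Brisco.

Brisco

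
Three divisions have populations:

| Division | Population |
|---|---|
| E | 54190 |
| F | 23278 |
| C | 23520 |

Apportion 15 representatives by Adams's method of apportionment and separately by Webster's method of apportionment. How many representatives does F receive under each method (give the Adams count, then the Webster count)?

4 and 3

Adams: E 7, F 4, C 4.
Webster: E 8, F 3, C 4.
F gets 4 under Adams and 3 under Webster.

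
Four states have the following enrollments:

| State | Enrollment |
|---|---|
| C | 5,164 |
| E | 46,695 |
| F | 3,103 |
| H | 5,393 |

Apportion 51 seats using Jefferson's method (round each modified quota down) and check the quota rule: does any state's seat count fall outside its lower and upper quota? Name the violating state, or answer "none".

E

Standard quotas: C 4.364, E 39.457, F 2.622, H 4.557.
Jefferson allocation: C 4, E 41, F 2, H 4.
E has quota 39.457 (lower 39, upper 40) but receives 41 — outside the quota interval.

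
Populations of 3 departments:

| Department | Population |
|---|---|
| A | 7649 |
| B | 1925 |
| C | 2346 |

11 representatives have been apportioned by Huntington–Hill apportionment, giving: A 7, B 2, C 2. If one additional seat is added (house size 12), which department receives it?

A

Priority for the next seat is population ÷ (√(s·(s+1))).
Priorities: A 1022.141, B 785.878, C 957.750.
Highest priority: A.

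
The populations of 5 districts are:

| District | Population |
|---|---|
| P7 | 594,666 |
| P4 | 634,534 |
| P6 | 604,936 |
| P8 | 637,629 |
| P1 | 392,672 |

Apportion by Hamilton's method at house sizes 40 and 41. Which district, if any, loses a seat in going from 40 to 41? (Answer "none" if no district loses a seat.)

At 40 seats: P7 8, P4 9, P6 8, P8 9, P1 6.
At 41 seats: P7 8, P4 9, P6 9, P8 9, P1 6.
No district's allocation decreased.

none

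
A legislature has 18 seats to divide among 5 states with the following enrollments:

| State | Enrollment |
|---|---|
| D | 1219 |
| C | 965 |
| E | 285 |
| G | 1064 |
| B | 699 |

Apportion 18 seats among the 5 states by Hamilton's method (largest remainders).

The standard divisor is 4232/18 ≈ 235.111.
Standard quotas: D 5.185, C 4.104, E 1.212, G 4.526, B 2.973.
Lower quotas: D 5, C 4, E 1, G 4, B 2 (sum 16, leaving 2 seats).
Remainders in descending order: B 0.973, G 0.526, E 0.212, D 0.185, C 0.104.
Largest remainders: B, G receive the extra seats.

D: 5, C: 4, E: 1, G: 5, B: 3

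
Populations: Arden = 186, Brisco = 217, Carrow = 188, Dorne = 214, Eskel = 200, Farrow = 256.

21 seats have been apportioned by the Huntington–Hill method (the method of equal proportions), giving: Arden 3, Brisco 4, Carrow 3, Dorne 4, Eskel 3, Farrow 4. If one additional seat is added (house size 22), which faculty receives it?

Priority for the next seat is population ÷ (√(s·(s+1))).
Priorities: Arden 53.694, Brisco 48.523, Carrow 54.271, Dorne 47.852, Eskel 57.735, Farrow 57.243.
Highest priority: Eskel.

Eskel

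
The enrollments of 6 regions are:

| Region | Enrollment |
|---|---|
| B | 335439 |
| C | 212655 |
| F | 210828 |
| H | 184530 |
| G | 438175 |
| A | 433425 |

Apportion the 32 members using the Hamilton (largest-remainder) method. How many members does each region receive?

B 6, C 4, F 4, H 3, G 8, A 7

The standard divisor is 1815052/32 ≈ 56720.375.
Standard quotas: B 5.9139, C 3.7492, F 3.7170, H 3.2533, G 7.7252, A 7.6414.
Lower quotas: B 5, C 3, F 3, H 3, G 7, A 7 (sum 28, leaving 4 seats).
Remainders in descending order: B 0.9139, C 0.7492, G 0.7252, F 0.7170, A 0.6414, H 0.2533.
The surplus seats go to B, C, G, F.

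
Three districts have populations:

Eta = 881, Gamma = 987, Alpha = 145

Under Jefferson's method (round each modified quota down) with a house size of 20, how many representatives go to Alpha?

Standard divisor 2013/20 ≈ 100.65; standard quotas: Eta 8.753, Gamma 9.806, Alpha 1.441.
Rounding down gives 8, 9, 1 = 18 seats, so the divisor must be adjusted.
With modified divisor 90: modified quotas Eta 9.789, Gamma 10.967, Alpha 1.611.
Rounding down: Eta 9, Gamma 10, Alpha 1 (total 20).
Alpha receives 1.

1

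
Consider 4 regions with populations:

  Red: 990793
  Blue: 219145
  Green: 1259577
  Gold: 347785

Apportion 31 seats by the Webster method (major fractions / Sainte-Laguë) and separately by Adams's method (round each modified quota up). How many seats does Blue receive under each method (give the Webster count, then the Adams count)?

Webster: Red 11, Blue 2, Green 14, Gold 4.
Adams: Red 11, Blue 3, Green 13, Gold 4.
Blue gets 2 under Webster and 3 under Adams.

2 and 3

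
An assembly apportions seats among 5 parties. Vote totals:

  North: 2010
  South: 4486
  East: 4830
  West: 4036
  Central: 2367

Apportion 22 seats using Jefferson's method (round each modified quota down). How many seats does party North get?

Standard divisor 17729/22 ≈ 805.864; standard quotas: North 2.494, South 5.567, East 5.994, West 5.008, Central 2.937.
Rounding down gives 2, 5, 5, 5, 2 = 19 seats, so the divisor must be adjusted.
With modified divisor 700: modified quotas North 2.871, South 6.409, East 6.900, West 5.766, Central 3.381.
Rounding down: North 2, South 6, East 6, West 5, Central 3 (total 22).
North receives 2.

2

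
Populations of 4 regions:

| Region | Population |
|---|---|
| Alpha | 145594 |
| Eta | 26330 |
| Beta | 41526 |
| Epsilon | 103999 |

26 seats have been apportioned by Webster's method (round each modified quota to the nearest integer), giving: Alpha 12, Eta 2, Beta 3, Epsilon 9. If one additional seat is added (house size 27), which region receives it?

Priority for the next seat is population ÷ (current seats + 0.5).
Priorities: Alpha 11647.520, Eta 10532.000, Beta 11864.571, Epsilon 10947.263.
Highest priority: Beta.

Beta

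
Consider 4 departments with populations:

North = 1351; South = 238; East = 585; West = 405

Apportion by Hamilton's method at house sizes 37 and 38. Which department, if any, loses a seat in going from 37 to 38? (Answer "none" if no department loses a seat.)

South

At 37 seats: North 19, South 4, East 8, West 6.
At 38 seats: North 20, South 3, East 9, West 6.
South drops from 4 to 3.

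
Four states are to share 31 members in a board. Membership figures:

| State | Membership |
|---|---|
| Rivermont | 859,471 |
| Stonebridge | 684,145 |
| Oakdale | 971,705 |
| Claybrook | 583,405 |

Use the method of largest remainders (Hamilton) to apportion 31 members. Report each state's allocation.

Standard divisor: 3098726 ÷ 31 ≈ 99958.903.
Standard quotas: Rivermont 8.5982, Stonebridge 6.8443, Oakdale 9.7210, Claybrook 5.8364.
Lower quotas: Rivermont 8, Stonebridge 6, Oakdale 9, Claybrook 5 (sum 28, leaving 3 seats).
Remainders in descending order: Stonebridge 0.8443, Claybrook 0.8364, Oakdale 0.7210, Rivermont 0.5982.
The surplus seats go to Stonebridge, Claybrook, Oakdale.

Rivermont=8; Stonebridge=7; Oakdale=10; Claybrook=6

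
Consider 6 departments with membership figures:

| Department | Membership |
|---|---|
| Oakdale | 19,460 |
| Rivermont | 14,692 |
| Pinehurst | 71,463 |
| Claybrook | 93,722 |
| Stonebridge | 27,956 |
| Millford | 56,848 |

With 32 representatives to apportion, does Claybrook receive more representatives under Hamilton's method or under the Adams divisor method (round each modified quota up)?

Hamilton

Hamilton: Oakdale 2, Rivermont 2, Pinehurst 8, Claybrook 11, Stonebridge 3, Millford 6.
Adams: Oakdale 3, Rivermont 2, Pinehurst 8, Claybrook 10, Stonebridge 3, Millford 6.
Claybrook gets 11 under Hamilton and 10 under Adams.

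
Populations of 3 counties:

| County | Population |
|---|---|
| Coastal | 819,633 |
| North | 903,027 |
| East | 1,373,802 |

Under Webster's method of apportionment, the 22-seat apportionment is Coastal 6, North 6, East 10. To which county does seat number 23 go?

North

Priority for the next seat is population ÷ (current seats + 0.5).
Priorities: Coastal 126097.385, North 138927.231, East 130838.286.
Highest priority: North.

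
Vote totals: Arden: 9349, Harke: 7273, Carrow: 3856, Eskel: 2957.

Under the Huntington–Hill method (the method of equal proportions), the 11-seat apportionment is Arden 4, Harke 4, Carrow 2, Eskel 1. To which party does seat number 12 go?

Priority for the next seat is population ÷ (√(s·(s+1))).
Priorities: Arden 2090.500, Harke 1626.292, Carrow 1574.205, Eskel 2090.915.
Highest priority: Eskel.

Eskel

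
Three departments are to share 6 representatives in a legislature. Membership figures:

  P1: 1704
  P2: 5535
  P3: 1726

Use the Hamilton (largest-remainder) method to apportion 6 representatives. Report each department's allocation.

Standard divisor: 8965 ÷ 6 ≈ 1494.167.
Standard quotas: P1 1.1404, P2 3.7044, P3 1.1552.
Lower quotas: P1 1, P2 3, P3 1 (sum 5, leaving 1 seat).
Remainders in descending order: P2 0.7044, P3 0.1552, P1 0.1404.
The surplus seat goes to P2.

P1 1, P2 4, P3 1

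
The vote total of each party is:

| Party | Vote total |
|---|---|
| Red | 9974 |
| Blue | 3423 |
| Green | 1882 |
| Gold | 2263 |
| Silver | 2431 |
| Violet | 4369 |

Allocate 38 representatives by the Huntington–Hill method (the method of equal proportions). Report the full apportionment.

Red 15, Blue 5, Green 3, Gold 4, Silver 4, Violet 7

With divisor 649: modified quotas Red 15.368, Blue 5.274, Green 2.900, Gold 3.487, Silver 3.746, Violet 6.732.
Geometric-mean thresholds: Red √(15·16)=15.492, Blue √(5·6)=5.477, Green √(2·3)=2.449, Gold √(3·4)=3.464, Silver √(3·4)=3.464, Violet √(6·7)=6.481.
Each quota rounded against its threshold gives Red 15, Blue 5, Green 3, Gold 4, Silver 4, Violet 7 (total 38).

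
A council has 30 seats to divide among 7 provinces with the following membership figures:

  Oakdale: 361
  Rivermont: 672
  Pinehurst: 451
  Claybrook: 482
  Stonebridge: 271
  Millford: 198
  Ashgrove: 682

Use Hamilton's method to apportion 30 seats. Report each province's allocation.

Oakdale 3; Rivermont 6; Pinehurst 4; Claybrook 5; Stonebridge 3; Millford 2; Ashgrove 7

The standard divisor is 3117/30 ≈ 103.9.
Standard quotas: Oakdale 3.474, Rivermont 6.468, Pinehurst 4.341, Claybrook 4.639, Stonebridge 2.608, Millford 1.906, Ashgrove 6.564.
Lower quotas: Oakdale 3, Rivermont 6, Pinehurst 4, Claybrook 4, Stonebridge 2, Millford 1, Ashgrove 6 (sum 26, leaving 4 seats).
Remainders in descending order: Millford 0.906, Claybrook 0.639, Stonebridge 0.608, Ashgrove 0.564, Oakdale 0.474, Rivermont 0.468, Pinehurst 0.341.
Largest remainders: Millford, Claybrook, Stonebridge, Ashgrove receive the extra seats.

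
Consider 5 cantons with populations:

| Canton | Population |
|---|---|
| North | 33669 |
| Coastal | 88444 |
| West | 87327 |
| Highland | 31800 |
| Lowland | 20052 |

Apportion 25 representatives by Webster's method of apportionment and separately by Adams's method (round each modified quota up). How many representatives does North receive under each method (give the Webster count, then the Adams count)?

Webster: North 3, Coastal 9, West 8, Highland 3, Lowland 2.
Adams: North 4, Coastal 8, West 8, Highland 3, Lowland 2.
North gets 3 under Webster and 4 under Adams.

3 and 4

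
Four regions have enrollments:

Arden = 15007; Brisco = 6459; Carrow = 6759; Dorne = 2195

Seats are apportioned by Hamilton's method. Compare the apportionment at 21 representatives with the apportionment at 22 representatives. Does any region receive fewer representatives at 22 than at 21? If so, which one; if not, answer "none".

At 21 seats: Arden 10, Brisco 4, Carrow 5, Dorne 2.
At 22 seats: Arden 11, Brisco 5, Carrow 5, Dorne 1.
Dorne drops from 2 to 1.

Dorne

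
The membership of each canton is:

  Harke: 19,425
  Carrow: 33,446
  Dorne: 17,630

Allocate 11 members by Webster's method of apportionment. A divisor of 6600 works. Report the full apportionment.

Harke=3; Carrow=5; Dorne=3

With modified divisor 6600: modified quotas Harke 2.943, Carrow 5.068, Dorne 2.671.
Rounding to the nearest integer: Harke 3, Carrow 5, Dorne 3 (total 11).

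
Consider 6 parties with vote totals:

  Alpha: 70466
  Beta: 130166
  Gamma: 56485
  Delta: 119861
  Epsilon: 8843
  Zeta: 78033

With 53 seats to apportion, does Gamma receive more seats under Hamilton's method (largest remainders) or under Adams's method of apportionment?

Hamilton: Alpha 8, Beta 15, Gamma 6, Delta 14, Epsilon 1, Zeta 9.
Adams: Alpha 8, Beta 15, Gamma 7, Delta 13, Epsilon 1, Zeta 9.
Gamma gets 6 under Hamilton and 7 under Adams.

Adams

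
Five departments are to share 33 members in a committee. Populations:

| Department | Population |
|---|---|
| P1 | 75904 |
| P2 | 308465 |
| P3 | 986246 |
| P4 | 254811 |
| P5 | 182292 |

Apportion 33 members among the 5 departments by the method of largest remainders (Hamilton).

The standard divisor is 1807718/33 ≈ 54779.333.
Standard quotas: P1 1.3856, P2 5.6310, P3 18.0040, P4 4.6516, P5 3.3278.
Lower quotas: P1 1, P2 5, P3 18, P4 4, P5 3 (sum 31, leaving 2 seats).
Remainders in descending order: P4 0.6516, P2 0.6310, P1 0.3856, P5 0.3278, P3 0.0040.
The surplus seats go to P4, P2.

P1 1, P2 6, P3 18, P4 5, P5 3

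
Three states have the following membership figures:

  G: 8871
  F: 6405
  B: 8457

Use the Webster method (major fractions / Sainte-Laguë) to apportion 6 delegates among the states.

G 2, F 2, B 2

Standard divisor 23733/6 ≈ 3955.5; standard quotas: G 2.243, F 1.619, B 2.138.
Rounding to the nearest integer gives G 2, F 2, B 2 — total 6, matching the house size, so no adjustment is needed.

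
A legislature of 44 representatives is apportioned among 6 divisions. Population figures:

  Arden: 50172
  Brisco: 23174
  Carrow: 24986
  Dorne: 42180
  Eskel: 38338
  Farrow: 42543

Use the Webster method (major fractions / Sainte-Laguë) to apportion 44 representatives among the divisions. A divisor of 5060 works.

With modified divisor 5060: modified quotas Arden 9.915, Brisco 4.580, Carrow 4.938, Dorne 8.336, Eskel 7.577, Farrow 8.408.
Rounding to the nearest integer: Arden 10, Brisco 5, Carrow 5, Dorne 8, Eskel 8, Farrow 8 (total 44).

Arden 10, Brisco 5, Carrow 5, Dorne 8, Eskel 8, Farrow 8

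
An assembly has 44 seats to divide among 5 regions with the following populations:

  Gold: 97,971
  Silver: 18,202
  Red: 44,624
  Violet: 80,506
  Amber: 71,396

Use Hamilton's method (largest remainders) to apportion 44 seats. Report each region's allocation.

Standard divisor: 312699 ÷ 44 ≈ 7106.795.
Standard quotas: Gold 13.7855, Silver 2.5612, Red 6.2791, Violet 11.3280, Amber 10.0462.
Lower quotas: Gold 13, Silver 2, Red 6, Violet 11, Amber 10 (sum 42, leaving 2 seats).
Remainders in descending order: Gold 0.7855, Silver 0.5612, Violet 0.3280, Red 0.2791, Amber 0.0462.
The surplus seats go to Gold, Silver.

Gold: 14; Silver: 3; Red: 6; Violet: 11; Amber: 10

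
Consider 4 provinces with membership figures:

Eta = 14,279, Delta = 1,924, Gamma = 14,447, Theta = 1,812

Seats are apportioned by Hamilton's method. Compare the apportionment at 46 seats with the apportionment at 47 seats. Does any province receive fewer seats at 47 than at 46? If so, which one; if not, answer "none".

At 46 seats: Eta 20, Delta 3, Gamma 20, Theta 3.
At 47 seats: Eta 21, Delta 3, Gamma 21, Theta 2.
Theta drops from 3 to 2.

Theta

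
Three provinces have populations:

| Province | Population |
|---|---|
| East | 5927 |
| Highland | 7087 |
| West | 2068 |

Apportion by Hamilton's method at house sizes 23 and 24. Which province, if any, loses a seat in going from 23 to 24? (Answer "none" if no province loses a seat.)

At 23 seats: East 9, Highland 11, West 3.
At 24 seats: East 10, Highland 11, West 3.
No province's allocation decreased.

none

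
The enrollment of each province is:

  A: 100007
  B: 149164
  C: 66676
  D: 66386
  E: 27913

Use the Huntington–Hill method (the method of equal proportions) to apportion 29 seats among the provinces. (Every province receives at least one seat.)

With divisor 14533: modified quotas A 6.881, B 10.264, C 4.588, D 4.568, E 1.921.
Geometric-mean thresholds: A √(6·7)=6.481, B √(10·11)=10.488, C √(4·5)=4.472, D √(4·5)=4.472, E √(1·2)=1.414.
Each quota rounded against its threshold gives A 7, B 10, C 5, D 5, E 2 (total 29).

A=7; B=10; C=5; D=5; E=2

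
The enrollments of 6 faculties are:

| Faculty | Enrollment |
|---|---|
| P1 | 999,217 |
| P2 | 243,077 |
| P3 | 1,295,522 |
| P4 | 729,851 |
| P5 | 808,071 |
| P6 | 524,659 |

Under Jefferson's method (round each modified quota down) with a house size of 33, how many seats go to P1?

Standard divisor 4600397/33 ≈ 139405.97; standard quotas: P1 7.168, P2 1.744, P3 9.293, P4 5.235, P5 5.797, P6 3.764.
Rounding down gives 7, 1, 9, 5, 5, 3 = 30 seats, so the divisor must be adjusted.
With modified divisor 127200: modified quotas P1 7.855, P2 1.911, P3 10.185, P4 5.738, P5 6.353, P6 4.125.
Rounding down: P1 7, P2 1, P3 10, P4 5, P5 6, P6 4 (total 33).
P1 receives 7.

7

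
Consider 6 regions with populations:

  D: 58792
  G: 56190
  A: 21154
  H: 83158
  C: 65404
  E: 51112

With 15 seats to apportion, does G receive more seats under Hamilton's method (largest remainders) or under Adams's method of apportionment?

Adams

Hamilton: D 3, G 2, A 1, H 4, C 3, E 2.
Adams: D 3, G 3, A 1, H 3, C 3, E 2.
G gets 2 under Hamilton and 3 under Adams.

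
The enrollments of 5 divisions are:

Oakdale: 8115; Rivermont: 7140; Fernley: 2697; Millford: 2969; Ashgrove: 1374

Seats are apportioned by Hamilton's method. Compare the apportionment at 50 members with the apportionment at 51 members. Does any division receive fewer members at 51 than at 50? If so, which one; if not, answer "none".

At 50 seats: Oakdale 18, Rivermont 16, Fernley 6, Millford 7, Ashgrove 3.
At 51 seats: Oakdale 19, Rivermont 16, Fernley 6, Millford 7, Ashgrove 3.
No division's allocation decreased.

none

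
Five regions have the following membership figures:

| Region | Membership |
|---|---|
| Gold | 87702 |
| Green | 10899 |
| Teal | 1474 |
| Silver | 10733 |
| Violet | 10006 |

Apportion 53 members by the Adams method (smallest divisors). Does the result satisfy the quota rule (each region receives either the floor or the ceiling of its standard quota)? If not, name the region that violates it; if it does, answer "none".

Standard quotas: Gold 38.474, Green 4.781, Teal 0.647, Silver 4.708, Violet 4.390.
Adams allocation: Gold 37, Green 5, Teal 1, Silver 5, Violet 5.
Gold has quota 38.474 (lower 38, upper 39) but receives 37 — outside the quota interval.

Gold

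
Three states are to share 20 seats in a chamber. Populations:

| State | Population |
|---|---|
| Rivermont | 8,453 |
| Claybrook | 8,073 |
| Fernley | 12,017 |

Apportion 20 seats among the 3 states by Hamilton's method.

Total 28543; standard divisor 28543/20 ≈ 1427.15.
Standard quotas: Rivermont 5.9230, Claybrook 5.6567, Fernley 8.4203.
Lower quotas: Rivermont 5, Claybrook 5, Fernley 8 (sum 18, leaving 2 seats).
Remainders in descending order: Rivermont 0.9230, Claybrook 0.6567, Fernley 0.4203.
The surplus seats go to Rivermont, Claybrook.

Rivermont: 6, Claybrook: 6, Fernley: 8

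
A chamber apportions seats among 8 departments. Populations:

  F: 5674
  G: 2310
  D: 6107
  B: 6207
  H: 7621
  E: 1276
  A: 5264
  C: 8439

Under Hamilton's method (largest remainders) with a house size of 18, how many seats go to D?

3

The standard divisor is 42898/18 ≈ 2383.222.
Standard quotas: F 2.3808, G 0.9693, D 2.5625, B 2.6045, H 3.1978, E 0.5354, A 2.2088, C 3.5410.
Lower quotas: F 2, G 0, D 2, B 2, H 3, E 0, A 2, C 3 (sum 14, leaving 4 seats).
Remainders in descending order: G 0.9693, B 0.6045, D 0.5625, C 0.5410, E 0.5354, F 0.3808, A 0.2088, H 0.1978.
The surplus seats go to G, B, D, C.
D receives 3.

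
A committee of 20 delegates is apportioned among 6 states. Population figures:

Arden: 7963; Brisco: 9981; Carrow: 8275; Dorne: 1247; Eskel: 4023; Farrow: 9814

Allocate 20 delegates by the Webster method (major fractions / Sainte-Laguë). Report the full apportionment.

Arden: 4; Brisco: 5; Carrow: 4; Dorne: 1; Eskel: 2; Farrow: 4

Standard divisor 41303/20 ≈ 2065.15; standard quotas: Arden 3.856, Brisco 4.833, Carrow 4.007, Dorne 0.604, Eskel 1.948, Farrow 4.752.
Rounding to the nearest integer gives 4, 5, 4, 1, 2, 5 = 21 seats, so the divisor must be adjusted.
With modified divisor 2200: modified quotas Arden 3.620, Brisco 4.537, Carrow 3.761, Dorne 0.567, Eskel 1.829, Farrow 4.461.
Rounding to the nearest integer: Arden 4, Brisco 5, Carrow 4, Dorne 1, Eskel 2, Farrow 4 (total 20).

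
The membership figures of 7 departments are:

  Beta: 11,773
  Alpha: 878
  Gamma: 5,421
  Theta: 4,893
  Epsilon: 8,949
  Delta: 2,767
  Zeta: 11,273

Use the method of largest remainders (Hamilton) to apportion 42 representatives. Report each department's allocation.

The standard divisor is 45954/42 ≈ 1094.143.
Standard quotas: Beta 10.7600, Alpha 0.8025, Gamma 4.9546, Theta 4.4720, Epsilon 8.1790, Delta 2.5289, Zeta 10.3030.
Lower quotas: Beta 10, Alpha 0, Gamma 4, Theta 4, Epsilon 8, Delta 2, Zeta 10 (sum 38, leaving 4 seats).
Remainders in descending order: Gamma 0.9546, Alpha 0.8025, Beta 0.7600, Delta 0.5289, Theta 0.4720, Zeta 0.3030, Epsilon 0.1790.
Largest remainders: Gamma, Alpha, Beta, Delta receive the extra seats.

Beta 11; Alpha 1; Gamma 5; Theta 4; Epsilon 8; Delta 3; Zeta 10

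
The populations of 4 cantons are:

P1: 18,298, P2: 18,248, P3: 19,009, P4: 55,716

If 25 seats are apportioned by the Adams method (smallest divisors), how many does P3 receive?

Standard divisor 111271/25 ≈ 4450.84; standard quotas: P1 4.111, P2 4.100, P3 4.271, P4 12.518.
Rounding up gives 5, 5, 5, 13 = 28 seats, so the divisor must be adjusted.
With modified divisor 4700: modified quotas P1 3.893, P2 3.883, P3 4.044, P4 11.854.
Rounding up: P1 4, P2 4, P3 5, P4 12 (total 25).
P3 receives 5.

5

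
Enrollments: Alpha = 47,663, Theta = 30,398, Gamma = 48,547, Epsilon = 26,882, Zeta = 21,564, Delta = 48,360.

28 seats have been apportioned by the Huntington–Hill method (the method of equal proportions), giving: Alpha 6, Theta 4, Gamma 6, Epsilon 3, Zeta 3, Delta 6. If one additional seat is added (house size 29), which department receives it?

Priority for the next seat is population ÷ (√(s·(s+1))).
Priorities: Alpha 7354.561, Theta 6797.199, Gamma 7490.965, Epsilon 7760.165, Zeta 6224.991, Delta 7462.110.
Highest priority: Epsilon.

Epsilon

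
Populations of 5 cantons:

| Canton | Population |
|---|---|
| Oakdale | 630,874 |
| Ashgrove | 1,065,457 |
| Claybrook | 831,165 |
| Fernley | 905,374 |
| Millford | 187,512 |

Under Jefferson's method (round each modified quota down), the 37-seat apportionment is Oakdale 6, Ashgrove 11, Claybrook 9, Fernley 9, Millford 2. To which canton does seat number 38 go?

Fernley

Priority for the next seat is population ÷ (current seats + 1).
Priorities: Oakdale 90124.857, Ashgrove 88788.083, Claybrook 83116.500, Fernley 90537.400, Millford 62504.000.
Highest priority: Fernley.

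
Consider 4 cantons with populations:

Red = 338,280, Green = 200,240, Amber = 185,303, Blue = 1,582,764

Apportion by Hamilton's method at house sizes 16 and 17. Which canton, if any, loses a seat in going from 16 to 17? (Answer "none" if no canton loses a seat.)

Green

At 16 seats: Red 2, Green 2, Amber 1, Blue 11.
At 17 seats: Red 3, Green 1, Amber 1, Blue 12.
Green drops from 2 to 1.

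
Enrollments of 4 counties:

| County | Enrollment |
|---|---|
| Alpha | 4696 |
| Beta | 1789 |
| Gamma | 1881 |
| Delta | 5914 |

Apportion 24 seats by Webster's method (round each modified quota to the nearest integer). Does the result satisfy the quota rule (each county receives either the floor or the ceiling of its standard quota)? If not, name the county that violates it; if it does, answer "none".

Standard quotas: Alpha 7.892, Beta 3.007, Gamma 3.161, Delta 9.939.
Webster allocation: Alpha 8, Beta 3, Gamma 3, Delta 10.
Every allocation lies between the lower and upper quota.

none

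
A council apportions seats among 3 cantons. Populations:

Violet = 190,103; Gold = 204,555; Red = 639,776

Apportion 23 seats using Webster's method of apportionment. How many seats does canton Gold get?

5

Standard divisor 1034434/23 ≈ 44975.391; standard quotas: Violet 4.227, Gold 4.548, Red 14.225.
Rounding to the nearest integer gives Violet 4, Gold 5, Red 14 — total 23, matching the house size, so no adjustment is needed.
Gold receives 5.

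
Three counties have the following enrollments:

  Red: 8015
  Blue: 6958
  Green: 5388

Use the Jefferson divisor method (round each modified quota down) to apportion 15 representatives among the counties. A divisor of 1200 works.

Red 6; Blue 5; Green 4

With modified divisor 1200: modified quotas Red 6.679, Blue 5.798, Green 4.490.
Rounding down: Red 6, Blue 5, Green 4 (total 15).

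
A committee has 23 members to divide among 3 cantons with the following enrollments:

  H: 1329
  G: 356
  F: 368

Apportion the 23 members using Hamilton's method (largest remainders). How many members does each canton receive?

H 15, G 4, F 4

Standard divisor: 2053 ÷ 23 ≈ 89.261.
Standard quotas: H 14.889, G 3.988, F 4.123.
Lower quotas: H 14, G 3, F 4 (sum 21, leaving 2 seats).
Remainders in descending order: G 0.988, H 0.889, F 0.123.
The surplus seats go to G, H.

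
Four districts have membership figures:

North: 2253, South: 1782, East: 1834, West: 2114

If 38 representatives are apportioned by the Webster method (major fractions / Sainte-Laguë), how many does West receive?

10

Standard divisor 7983/38 ≈ 210.079; standard quotas: North 10.725, South 8.483, East 8.730, West 10.063.
Rounding to the nearest integer gives North 11, South 8, East 9, West 10 — total 38, matching the house size, so no adjustment is needed.
West receives 10.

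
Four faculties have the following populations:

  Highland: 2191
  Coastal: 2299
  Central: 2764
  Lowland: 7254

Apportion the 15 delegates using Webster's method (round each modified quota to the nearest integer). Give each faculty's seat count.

Highland: 2; Coastal: 2; Central: 3; Lowland: 8

Standard divisor 14508/15 ≈ 967.2; standard quotas: Highland 2.265, Coastal 2.377, Central 2.858, Lowland 7.500.
Rounding to the nearest integer gives Highland 2, Coastal 2, Central 3, Lowland 8 — total 15, matching the house size, so no adjustment is needed.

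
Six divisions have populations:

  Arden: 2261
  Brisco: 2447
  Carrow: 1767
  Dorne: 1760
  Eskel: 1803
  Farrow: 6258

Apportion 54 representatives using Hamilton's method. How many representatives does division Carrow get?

6

The standard divisor is 16296/54 ≈ 301.778.
Standard quotas: Arden 7.4923, Brisco 8.1086, Carrow 5.8553, Dorne 5.8321, Eskel 5.9746, Farrow 20.7371.
Lower quotas: Arden 7, Brisco 8, Carrow 5, Dorne 5, Eskel 5, Farrow 20 (sum 50, leaving 4 seats).
Remainders in descending order: Eskel 0.9746, Carrow 0.8553, Dorne 0.8321, Farrow 0.7371, Arden 0.4923, Brisco 0.1086.
Largest remainders: Eskel, Carrow, Dorne, Farrow receive the extra seats.
Carrow receives 6.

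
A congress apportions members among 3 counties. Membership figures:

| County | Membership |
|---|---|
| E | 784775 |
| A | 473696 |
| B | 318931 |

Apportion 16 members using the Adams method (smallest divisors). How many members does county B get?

3

Standard divisor 1577402/16 ≈ 98587.625; standard quotas: E 7.960, A 4.805, B 3.235.
Rounding up gives 8, 5, 4 = 17 seats, so the divisor must be adjusted.
With modified divisor 109200: modified quotas E 7.187, A 4.338, B 2.921.
Rounding up: E 8, A 5, B 3 (total 16).
B receives 3.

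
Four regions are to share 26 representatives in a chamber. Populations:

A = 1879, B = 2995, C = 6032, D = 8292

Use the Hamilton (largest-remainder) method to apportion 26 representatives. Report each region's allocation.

Total 19198; standard divisor 19198/26 ≈ 738.385.
Standard quotas: A 2.5447, B 4.0562, C 8.1692, D 11.2299.
Lower quotas: A 2, B 4, C 8, D 11 (sum 25, leaving 1 seat).
Remainders in descending order: A 0.5447, D 0.2299, C 0.1692, B 0.0562.
The surplus seat goes to A.

A=3, B=4, C=8, D=11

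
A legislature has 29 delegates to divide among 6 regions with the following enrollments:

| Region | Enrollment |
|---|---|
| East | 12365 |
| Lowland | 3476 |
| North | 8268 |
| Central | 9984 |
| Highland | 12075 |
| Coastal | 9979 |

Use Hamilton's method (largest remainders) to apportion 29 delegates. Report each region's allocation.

East: 7, Lowland: 2, North: 4, Central: 5, Highland: 6, Coastal: 5

Standard divisor: 56147 ÷ 29 ≈ 1936.103.
Standard quotas: East 6.3865, Lowland 1.7954, North 4.2704, Central 5.1567, Highland 6.2368, Coastal 5.1542.
Lower quotas: East 6, Lowland 1, North 4, Central 5, Highland 6, Coastal 5 (sum 27, leaving 2 seats).
Remainders in descending order: Lowland 0.7954, East 0.3865, North 0.2704, Highland 0.2368, Central 0.1567, Coastal 0.1542.
Largest remainders: Lowland, East receive the extra seats.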